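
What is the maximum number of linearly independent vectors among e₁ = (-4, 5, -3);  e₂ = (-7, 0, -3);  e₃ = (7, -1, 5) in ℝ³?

3

Form the matrix with e₁, e₂, e₃ as columns and reduce.
There are 3 pivot columns, so rank = 3.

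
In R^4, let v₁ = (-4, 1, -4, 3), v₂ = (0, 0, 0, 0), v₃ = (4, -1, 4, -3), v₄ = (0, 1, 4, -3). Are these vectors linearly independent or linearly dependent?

One of the vectors is the zero vector, so the set is linearly dependent.

linearly dependent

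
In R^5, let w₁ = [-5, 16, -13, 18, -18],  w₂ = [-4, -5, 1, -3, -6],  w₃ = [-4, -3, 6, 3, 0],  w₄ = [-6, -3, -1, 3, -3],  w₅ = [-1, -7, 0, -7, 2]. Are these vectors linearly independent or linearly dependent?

Place the vectors as rows of a 5×5 matrix and reduce to echelon form.
The reduction yields 4 nonzero rows, so the rank is 4.
Since rank 4 < 5, the set is linearly dependent.
Indeed w₁ - w₂ + 2w₃ - 2w₄ + 3w₅ = 0.

linearly dependent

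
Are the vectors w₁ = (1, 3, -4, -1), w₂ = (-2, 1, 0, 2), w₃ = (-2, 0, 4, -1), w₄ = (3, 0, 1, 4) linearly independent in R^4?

linearly independent

Form the 4×4 matrix with these as columns; its determinant is 197.
A nonzero determinant means the columns are linearly independent.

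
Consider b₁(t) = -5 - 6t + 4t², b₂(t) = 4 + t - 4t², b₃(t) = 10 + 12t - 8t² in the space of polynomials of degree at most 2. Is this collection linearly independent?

Take coordinates with respect to the standard basis {1, t, t²}.
One vector is a scalar multiple of another, so the set is dependent.

linearly dependent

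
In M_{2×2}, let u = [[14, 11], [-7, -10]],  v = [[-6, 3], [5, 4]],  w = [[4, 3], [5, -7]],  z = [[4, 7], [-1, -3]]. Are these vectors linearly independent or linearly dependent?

Write each element as a coordinate vector in ℝ⁴ using {E₁₁, E₁₂, E₂₁, E₂₂}.
Form the 4×4 matrix with these as columns; its determinant is 0.
A zero determinant means the columns are linearly dependent.

linearly dependent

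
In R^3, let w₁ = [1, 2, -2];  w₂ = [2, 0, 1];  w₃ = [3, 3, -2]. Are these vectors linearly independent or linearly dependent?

Form the 3×3 matrix with these as columns; its determinant is -1.
A nonzero determinant means the columns are linearly independent.

linearly independent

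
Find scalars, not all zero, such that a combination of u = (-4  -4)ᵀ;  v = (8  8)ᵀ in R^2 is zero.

Row-reduce the matrix with u, v as columns; the null space gives the coefficients.
The free variable yields coefficients (2, 1) (any nonzero multiple also works).

2u + v = 0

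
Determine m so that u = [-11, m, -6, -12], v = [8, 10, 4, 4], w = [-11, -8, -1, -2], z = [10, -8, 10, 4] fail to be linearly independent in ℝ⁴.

The vectors are dependent exactly when the determinant of the matrix with rows u, v, w, z vanishes.
Expanding, det = 176*m + 8448.
Solving 176*m + 8448 = 0 yields m = -48.

m = -48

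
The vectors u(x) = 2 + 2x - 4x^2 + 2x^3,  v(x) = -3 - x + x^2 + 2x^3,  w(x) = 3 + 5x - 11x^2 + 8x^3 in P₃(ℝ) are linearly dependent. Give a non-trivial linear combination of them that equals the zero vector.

Pass to coordinate vectors relative to the basis {1, x, …, x^3}.
Write the vectors as columns of a matrix and find a nonzero vector in its null space.
The free variable yields coefficients (3, 1, -1) (any nonzero multiple also works).

3u + v - w = 0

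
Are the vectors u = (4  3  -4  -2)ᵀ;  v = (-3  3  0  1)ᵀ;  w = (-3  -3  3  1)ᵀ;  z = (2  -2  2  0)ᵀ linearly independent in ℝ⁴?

Row-reduce the matrix whose columns are u, v, w, z.
The reduction yields 4 nonzero rows, so the rank is 4.
Since rank = 4 (the number of vectors), the set is linearly independent.

linearly independent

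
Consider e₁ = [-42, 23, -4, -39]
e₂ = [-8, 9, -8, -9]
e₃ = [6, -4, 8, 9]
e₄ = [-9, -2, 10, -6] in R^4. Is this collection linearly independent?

linearly dependent

The matrix [e₁|e₂|e₃|e₄] has determinant 0.
A zero determinant means the columns are linearly dependent.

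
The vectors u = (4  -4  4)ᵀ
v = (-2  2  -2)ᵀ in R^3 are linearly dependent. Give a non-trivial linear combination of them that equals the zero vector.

u + 2v = 0

Set up α₁u + α₂v = 0 and solve the homogeneous system.
The free variable yields coefficients (1, 2) (any nonzero multiple also works).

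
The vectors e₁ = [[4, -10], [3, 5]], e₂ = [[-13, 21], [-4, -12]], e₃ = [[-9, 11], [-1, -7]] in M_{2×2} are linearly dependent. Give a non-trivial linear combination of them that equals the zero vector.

Pass to coordinate vectors relative to the basis {E₁₁, E₁₂, E₂₁, E₂₂}.
Set up α₁e₁ + … + α₃e₃ = 0 and solve the homogeneous system.
A generator of the null space is (1, 1, -1).

e₁ + e₂ - e₃ = 0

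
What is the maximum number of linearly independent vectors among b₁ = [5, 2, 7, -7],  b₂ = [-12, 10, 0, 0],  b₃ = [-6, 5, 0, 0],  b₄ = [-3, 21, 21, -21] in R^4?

Row-reduce the 4×4 matrix with these as rows.
The echelon form has 2 nonzero rows, so the rank is 2.

2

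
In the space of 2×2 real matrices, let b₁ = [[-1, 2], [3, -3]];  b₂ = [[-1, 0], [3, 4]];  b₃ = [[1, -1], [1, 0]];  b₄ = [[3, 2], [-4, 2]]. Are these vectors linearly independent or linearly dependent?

linearly independent

Write each element as a coordinate vector in ℝ⁴ using {E₁₁, E₁₂, E₂₁, E₂₂}.
Place the vectors as rows of a 4×4 matrix and reduce to echelon form.
The reduction yields 4 nonzero rows, so the rank is 4.
Since rank = 4 (the number of vectors), the set is linearly independent.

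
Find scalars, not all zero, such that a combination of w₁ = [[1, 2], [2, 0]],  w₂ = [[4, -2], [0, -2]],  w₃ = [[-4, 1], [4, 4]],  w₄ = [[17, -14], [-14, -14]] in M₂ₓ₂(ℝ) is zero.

3w₁ - 3w₂ + 2w₃ + w₄ = 0

Pass to coordinate vectors relative to the basis {E₁₁, E₁₂, E₂₁, E₂₂}.
Write the vectors as columns of a matrix and find a nonzero vector in its null space.
A generator of the null space is (3, -3, 2, 1).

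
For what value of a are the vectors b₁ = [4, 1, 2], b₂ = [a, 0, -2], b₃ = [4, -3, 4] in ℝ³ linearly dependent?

The set is linearly dependent precisely when det[b₁; b₂; b₃] = 0.
Expanding, det = -10*a - 32.
This vanishes exactly when a = -16/5.

a = -16/5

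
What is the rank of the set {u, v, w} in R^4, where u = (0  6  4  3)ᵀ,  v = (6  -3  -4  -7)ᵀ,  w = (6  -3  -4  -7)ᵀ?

rank 2

Apply Gaussian elimination to the matrix whose rows are u, v, w.
The echelon form has 2 nonzero rows, so the rank is 2.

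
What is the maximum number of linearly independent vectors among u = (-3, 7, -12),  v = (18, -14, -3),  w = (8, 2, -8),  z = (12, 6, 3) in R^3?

3

Put the 3×4 matrix [u|v|w|z] into echelon form.
There are 3 pivot columns, so rank = 3.
(With 4 elements in a 3-dimensional space the rank is at most 3.)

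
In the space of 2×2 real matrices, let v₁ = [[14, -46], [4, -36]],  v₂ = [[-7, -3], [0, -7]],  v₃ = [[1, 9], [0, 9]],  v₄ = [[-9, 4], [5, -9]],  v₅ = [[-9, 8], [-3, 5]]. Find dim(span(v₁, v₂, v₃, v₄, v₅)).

dim = 4

Pass to coordinate vectors with respect to the basis {E₁₁, E₁₂, E₂₁, E₂₂}.
Put the 4×5 matrix [v₁|v₂|v₃|v₄|v₅] into echelon form.
Reduction leaves 4 leading entries, giving rank 4.
(With 5 elements in a 4-dimensional space the rank is at most 4.)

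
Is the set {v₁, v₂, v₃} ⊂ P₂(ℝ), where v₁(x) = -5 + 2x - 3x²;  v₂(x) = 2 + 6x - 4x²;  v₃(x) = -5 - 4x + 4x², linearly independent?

linearly independent

Take coordinates with respect to the standard basis {1, x, x²}.
Row-reduce the matrix whose columns are v₁, v₂, v₃.
The reduction yields 3 nonzero rows, so the rank is 3.
Since rank = 3 (the number of vectors), the set is linearly independent.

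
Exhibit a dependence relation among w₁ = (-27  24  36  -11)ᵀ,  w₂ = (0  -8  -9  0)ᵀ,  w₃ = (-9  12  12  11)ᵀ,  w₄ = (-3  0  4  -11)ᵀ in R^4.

w₁ - 2w₃ - 3w₄ = 0

Write the vectors as columns of a matrix and find a nonzero vector in its null space.
One solution (up to scaling) is (1, 0, -2, -3).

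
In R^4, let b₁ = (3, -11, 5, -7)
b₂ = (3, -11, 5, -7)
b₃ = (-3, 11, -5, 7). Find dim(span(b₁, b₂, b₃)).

dim = 1

Row-reduce the 3×4 matrix with these as rows.
Reduction leaves 1 leading entry, giving rank 1.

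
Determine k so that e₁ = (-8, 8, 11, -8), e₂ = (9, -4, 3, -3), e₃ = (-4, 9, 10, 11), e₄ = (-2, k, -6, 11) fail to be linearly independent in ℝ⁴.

Dependence holds iff the 4×4 matrix [e₁ e₂ e₃ e₄] is singular.
Cofactor expansion gives det = 759 - 2277*k.
This vanishes exactly when k = 1/3.

k = 1/3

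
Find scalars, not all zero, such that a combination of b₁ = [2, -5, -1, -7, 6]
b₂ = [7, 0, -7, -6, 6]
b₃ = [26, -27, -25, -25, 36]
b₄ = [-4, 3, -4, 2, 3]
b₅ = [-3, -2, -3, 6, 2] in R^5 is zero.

Row-reduce the matrix with b₁, b₂, b₃, b₄, b₅ as columns; the null space gives the coefficients.
One solution (up to scaling) is (3, 3, -1, -2, 3).

3b₁ + 3b₂ - b₃ - 2b₄ + 3b₅ = 0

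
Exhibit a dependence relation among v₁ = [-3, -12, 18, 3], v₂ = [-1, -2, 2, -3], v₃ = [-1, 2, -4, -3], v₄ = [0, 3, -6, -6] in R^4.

Row-reduce the matrix with v₁, v₂, v₃, v₄ as columns; the null space gives the coefficients.
One solution (up to scaling) is (1, -3, 0, 2).

v₁ - 3v₂ + 2v₄ = 0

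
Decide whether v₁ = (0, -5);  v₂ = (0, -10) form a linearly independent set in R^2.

The matrix [v₁|v₂] has determinant 0.
A zero determinant means the columns are linearly dependent.
Indeed 2v₁ - v₂ = 0.

linearly dependent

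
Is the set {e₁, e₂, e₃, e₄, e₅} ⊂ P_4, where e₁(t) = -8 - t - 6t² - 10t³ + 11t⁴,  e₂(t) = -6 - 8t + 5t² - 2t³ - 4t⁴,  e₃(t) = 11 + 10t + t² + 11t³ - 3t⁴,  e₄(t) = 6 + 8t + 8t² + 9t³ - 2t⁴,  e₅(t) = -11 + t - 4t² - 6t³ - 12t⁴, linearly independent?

Write each element as a coordinate vector in ℝ⁵ using {1, t, …, t⁴}.
The matrix [e₁|e₂|e₃|e₄|e₅] has determinant 31268.
A nonzero determinant means the columns are linearly independent.

linearly independent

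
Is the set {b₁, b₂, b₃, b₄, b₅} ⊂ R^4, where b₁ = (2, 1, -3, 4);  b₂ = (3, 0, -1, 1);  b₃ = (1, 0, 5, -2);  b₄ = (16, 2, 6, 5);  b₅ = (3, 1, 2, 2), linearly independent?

linearly dependent

There are 5 vectors in a 4-dimensional space, so they cannot be linearly independent.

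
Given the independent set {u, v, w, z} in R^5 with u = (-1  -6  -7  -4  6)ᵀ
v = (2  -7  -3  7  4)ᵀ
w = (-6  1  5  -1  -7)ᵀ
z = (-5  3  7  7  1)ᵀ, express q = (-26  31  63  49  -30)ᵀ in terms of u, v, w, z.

Solve the system with u, v, w, z as columns and q as the right-hand side.
Back-substitution yields (c₁, …, c₄) = (-4, 1, 2, 4).

q = -4u + v + 2w + 4z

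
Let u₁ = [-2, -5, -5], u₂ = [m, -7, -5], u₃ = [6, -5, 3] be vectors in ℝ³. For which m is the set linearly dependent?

The vectors are dependent exactly when the determinant of the matrix with rows u₁, u₂, u₃ vanishes.
The determinant works out to 40*m + 32.
Setting this to zero gives m = -4/5.

m = -4/5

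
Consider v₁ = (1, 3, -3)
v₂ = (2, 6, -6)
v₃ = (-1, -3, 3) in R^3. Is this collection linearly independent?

linearly dependent

Place the vectors as rows of a 3×3 matrix and reduce to echelon form.
The reduction yields 1 nonzero row, so the rank is 1.
Since rank 1 < 3, the set is linearly dependent.
Indeed 2v₁ - v₂ = 0.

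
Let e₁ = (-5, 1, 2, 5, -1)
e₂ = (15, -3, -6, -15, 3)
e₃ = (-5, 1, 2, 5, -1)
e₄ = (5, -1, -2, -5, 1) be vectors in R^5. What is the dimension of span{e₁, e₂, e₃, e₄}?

Apply Gaussian elimination to the matrix whose rows are e₁, e₂, e₃, e₄.
There is 1 pivot column, so rank = 1.

dim = 1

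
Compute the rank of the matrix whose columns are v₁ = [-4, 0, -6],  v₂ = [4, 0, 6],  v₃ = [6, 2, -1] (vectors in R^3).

Apply Gaussian elimination to the matrix whose rows are v₁, v₂, v₃.
The echelon form has 2 nonzero rows, so the rank is 2.

2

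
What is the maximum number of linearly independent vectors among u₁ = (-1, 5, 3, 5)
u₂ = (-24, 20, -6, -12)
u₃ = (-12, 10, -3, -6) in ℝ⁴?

2

Put the 4×3 matrix [u₁|u₂|u₃] into echelon form.
The echelon form has 2 nonzero rows, so the rank is 2.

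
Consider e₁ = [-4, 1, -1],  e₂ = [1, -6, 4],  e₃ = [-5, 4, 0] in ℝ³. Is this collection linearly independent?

Form the 3×3 matrix with these as columns; its determinant is 70.
A nonzero determinant means the columns are linearly independent.

linearly independent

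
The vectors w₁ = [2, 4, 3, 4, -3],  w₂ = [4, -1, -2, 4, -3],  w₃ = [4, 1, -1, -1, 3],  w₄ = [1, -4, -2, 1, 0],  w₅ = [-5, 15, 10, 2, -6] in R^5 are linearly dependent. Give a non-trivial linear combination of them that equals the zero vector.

w₁ - w₃ - 3w₄ - w₅ = 0

Row-reduce the matrix with w₁, w₂, w₃, w₄, w₅ as columns; the null space gives the coefficients.
A generator of the null space is (1, 0, -1, -3, -1).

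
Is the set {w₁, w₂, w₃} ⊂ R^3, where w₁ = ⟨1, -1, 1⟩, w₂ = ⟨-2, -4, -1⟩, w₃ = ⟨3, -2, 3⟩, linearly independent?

Place the vectors as rows of a 3×3 matrix and reduce to echelon form.
The reduction yields 3 nonzero rows, so the rank is 3.
Since rank = 3 (the number of vectors), the set is linearly independent.

linearly independent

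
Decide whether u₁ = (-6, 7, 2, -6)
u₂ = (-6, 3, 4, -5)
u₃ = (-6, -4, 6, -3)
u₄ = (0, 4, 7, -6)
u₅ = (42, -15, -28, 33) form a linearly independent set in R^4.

There are 5 vectors in a 4-dimensional space, so they cannot be linearly independent.

linearly dependent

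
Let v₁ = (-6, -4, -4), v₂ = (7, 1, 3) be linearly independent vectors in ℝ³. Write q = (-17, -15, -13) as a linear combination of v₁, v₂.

Write q = c₁v₁ + c₂v₂ and equate components.
The system has the unique solution (c₁, c₂) = (4, 1).

q = 4v₁ + v₂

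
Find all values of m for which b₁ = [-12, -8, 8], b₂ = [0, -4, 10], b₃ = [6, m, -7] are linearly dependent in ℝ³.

m = 26/5

Place the vectors as rows of a 3×3 matrix; dependence ⇔ determinant zero.
Cofactor expansion gives det = 120*m - 624.
Solving 120*m - 624 = 0 yields m = 26/5.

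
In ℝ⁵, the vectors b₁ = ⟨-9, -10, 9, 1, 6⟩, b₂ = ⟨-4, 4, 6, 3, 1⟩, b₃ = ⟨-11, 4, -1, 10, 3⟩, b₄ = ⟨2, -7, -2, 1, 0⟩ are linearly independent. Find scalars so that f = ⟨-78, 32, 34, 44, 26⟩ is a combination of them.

Solve the system with b₁, b₂, b₃, b₄ as columns and f as the right-hand side.
Row-reducing the augmented matrix gives the unique coefficients (α₁, …, α₄) = (2, 2, 4, -4).

f = 2b₁ + 2b₂ + 4b₃ - 4b₄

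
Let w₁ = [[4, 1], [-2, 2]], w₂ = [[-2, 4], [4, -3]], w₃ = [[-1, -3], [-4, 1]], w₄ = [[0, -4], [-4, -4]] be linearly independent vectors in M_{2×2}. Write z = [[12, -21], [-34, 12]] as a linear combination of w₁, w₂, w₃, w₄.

Take coordinate vectors relative to {E₁₁, E₁₂, E₂₁, E₂₂}.
Since w₁, w₂, w₃, w₄ are independent, the coefficients expressing z are uniquely determined by a linear system.
The system has the unique solution (c₁, …, c₄) = (3, -2, 4, 1).

z = 3w₁ - 2w₂ + 4w₃ + w₄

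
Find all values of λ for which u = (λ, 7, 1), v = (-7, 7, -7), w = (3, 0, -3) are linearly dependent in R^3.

Dependence holds iff the 3×3 matrix [u v w] is singular.
The determinant works out to -21*λ - 315.
Setting this to zero gives λ = -15.

λ = -15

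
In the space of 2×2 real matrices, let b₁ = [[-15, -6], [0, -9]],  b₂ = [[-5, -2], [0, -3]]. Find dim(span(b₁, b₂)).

Pass to coordinate vectors with respect to the basis {E₁₁, E₁₂, E₂₁, E₂₂}.
Apply Gaussian elimination to the matrix whose rows are b₁, b₂.
Reduction leaves 1 leading entry, giving rank 1.

1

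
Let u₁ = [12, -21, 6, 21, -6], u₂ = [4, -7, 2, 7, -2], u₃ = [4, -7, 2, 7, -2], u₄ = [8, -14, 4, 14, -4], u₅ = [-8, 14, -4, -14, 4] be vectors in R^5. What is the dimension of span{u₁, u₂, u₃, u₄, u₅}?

1

Form the matrix with u₁, u₂, u₃, u₄, u₅ as columns and reduce.
The echelon form has 1 nonzero row, so the rank is 1.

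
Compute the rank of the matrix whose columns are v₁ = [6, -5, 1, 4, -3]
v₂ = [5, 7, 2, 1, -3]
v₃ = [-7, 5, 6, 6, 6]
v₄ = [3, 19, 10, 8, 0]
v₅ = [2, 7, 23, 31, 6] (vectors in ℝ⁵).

Form the matrix with v₁, v₂, v₃, v₄, v₅ as columns and reduce.
Reduction leaves 3 leading entries, giving rank 3.

3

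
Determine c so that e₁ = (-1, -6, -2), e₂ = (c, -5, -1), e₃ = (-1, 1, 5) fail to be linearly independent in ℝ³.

c = -1

Place the vectors as rows of a 3×3 matrix; dependence ⇔ determinant zero.
The determinant works out to 28*c + 28.
Solving 28*c + 28 = 0 yields c = -1.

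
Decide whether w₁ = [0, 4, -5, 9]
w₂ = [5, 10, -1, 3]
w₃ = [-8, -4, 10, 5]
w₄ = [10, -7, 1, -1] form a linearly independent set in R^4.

linearly independent

Row-reduce the matrix whose columns are w₁, w₂, w₃, w₄.
The reduction yields 4 nonzero rows, so the rank is 4.
Since rank = 4 (the number of vectors), the set is linearly independent.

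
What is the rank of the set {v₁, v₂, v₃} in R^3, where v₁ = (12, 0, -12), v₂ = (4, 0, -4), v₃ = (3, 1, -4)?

2

Form the matrix with v₁, v₂, v₃ as columns and reduce.
The echelon form has 2 nonzero rows, so the rank is 2.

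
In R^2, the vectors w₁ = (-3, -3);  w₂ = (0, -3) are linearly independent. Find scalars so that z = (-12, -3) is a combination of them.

z = 4w₁ - 3w₂

Write z = a₁w₁ + a₂w₂ and equate components.
The system has the unique solution (a₁, a₂) = (4, -3).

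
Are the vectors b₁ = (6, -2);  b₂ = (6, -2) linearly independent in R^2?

The matrix [b₁|b₂] has determinant 0.
A zero determinant means the columns are linearly dependent.
Indeed b₁ - b₂ = 0.

linearly dependent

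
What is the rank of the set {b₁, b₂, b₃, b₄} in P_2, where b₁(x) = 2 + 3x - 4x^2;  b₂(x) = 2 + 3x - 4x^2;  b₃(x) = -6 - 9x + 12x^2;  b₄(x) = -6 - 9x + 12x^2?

Represent each element by its coordinate vector in ℝ³.
Apply Gaussian elimination to the matrix whose rows are b₁, b₂, b₃, b₄.
Reduction leaves 1 leading entry, giving rank 1.
(With 4 elements in a 3-dimensional space the rank is at most 3.)

rank 1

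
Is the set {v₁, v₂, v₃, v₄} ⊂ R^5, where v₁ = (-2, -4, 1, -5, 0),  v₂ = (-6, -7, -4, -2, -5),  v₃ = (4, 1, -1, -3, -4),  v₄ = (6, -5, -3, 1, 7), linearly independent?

Place the vectors as rows of a 4×5 matrix and reduce to echelon form.
The reduction yields 4 nonzero rows, so the rank is 4.
Since rank = 4 (the number of vectors), the set is linearly independent.

linearly independent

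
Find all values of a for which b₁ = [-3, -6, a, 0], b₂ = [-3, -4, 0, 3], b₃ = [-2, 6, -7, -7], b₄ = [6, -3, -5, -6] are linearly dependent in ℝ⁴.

a = -41/9

The vectors are dependent exactly when the determinant of the matrix with rows b₁, b₂, b₃, b₄ vanishes.
Cofactor expansion gives det = 297*a + 1353.
Setting this to zero gives a = -41/9.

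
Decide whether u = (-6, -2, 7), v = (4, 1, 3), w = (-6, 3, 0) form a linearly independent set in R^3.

linearly independent

The matrix [u|v|w] has determinant 216.
A nonzero determinant means the columns are linearly independent.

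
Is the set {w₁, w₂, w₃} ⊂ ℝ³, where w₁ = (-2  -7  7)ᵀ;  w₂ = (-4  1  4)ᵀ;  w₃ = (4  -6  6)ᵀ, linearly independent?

Form the 3×3 matrix with these as columns; its determinant is -200.
A nonzero determinant means the columns are linearly independent.

linearly independent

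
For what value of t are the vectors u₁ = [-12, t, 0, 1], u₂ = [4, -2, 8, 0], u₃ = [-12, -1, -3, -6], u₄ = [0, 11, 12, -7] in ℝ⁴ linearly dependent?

The set is linearly dependent precisely when det[u₁; u₂; u₃; u₄] = 0.
Expanding, det = 300*t + 10500.
Solving 300*t + 10500 = 0 yields t = -35.

t = -35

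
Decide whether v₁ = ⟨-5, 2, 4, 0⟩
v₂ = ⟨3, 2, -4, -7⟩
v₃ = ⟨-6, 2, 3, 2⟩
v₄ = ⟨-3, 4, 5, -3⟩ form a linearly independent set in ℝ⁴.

linearly independent

Row-reduce the matrix whose columns are v₁, v₂, v₃, v₄.
The reduction yields 4 nonzero rows, so the rank is 4.
Since rank = 4 (the number of vectors), the set is linearly independent.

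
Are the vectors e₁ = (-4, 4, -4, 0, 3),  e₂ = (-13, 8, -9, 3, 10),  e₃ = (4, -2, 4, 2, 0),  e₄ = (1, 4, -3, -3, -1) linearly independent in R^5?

linearly dependent

Row-reduce the matrix whose columns are e₁, e₂, e₃, e₄.
The reduction yields 3 nonzero rows, so the rank is 3.
Since rank 3 < 4, the set is linearly dependent.
Indeed 3e₁ - e₂ - e₄ = 0.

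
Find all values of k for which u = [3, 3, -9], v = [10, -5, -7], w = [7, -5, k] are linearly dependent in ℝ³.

Dependence holds iff the 3×3 matrix [u v w] is singular.
The determinant works out to -45*k - 117.
Solving -45*k - 117 = 0 yields k = -13/5.

k = -13/5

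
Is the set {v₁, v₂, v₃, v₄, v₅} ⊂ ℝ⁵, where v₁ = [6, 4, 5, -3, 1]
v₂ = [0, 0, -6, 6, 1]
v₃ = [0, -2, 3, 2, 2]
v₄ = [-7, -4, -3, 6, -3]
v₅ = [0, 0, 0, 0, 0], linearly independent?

One of the vectors is the zero vector, so the set is linearly dependent.

linearly dependent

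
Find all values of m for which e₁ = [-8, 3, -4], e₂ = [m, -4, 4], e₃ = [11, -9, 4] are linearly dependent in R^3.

The vectors are dependent exactly when the determinant of the matrix with rows e₁, e₂, e₃ vanishes.
The determinant works out to 24*m - 204.
Solving 24*m - 204 = 0 yields m = 17/2.

m = 17/2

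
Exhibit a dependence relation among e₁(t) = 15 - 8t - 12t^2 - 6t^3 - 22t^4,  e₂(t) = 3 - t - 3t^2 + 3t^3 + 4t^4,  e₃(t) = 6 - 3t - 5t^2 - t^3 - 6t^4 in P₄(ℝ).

Pass to coordinate vectors relative to the basis {1, t, …, t^4}.
Set up α₁e₁ + … + α₃e₃ = 0 and solve the homogeneous system.
A generator of the null space is (1, 1, -3).

e₁ + e₂ - 3e₃ = 0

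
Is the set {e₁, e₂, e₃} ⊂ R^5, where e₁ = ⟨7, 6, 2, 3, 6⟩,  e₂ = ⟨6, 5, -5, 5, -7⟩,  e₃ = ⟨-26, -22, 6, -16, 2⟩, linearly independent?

Row-reduce the matrix whose columns are e₁, e₂, e₃.
The reduction yields 2 nonzero rows, so the rank is 2.
Since rank 2 < 3, the set is linearly dependent.
Indeed 2e₁ + 2e₂ + e₃ = 0.

linearly dependent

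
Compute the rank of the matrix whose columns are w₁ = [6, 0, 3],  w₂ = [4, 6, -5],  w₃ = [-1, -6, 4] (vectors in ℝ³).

Row-reduce the 3×3 matrix with these as rows.
The echelon form has 3 nonzero rows, so the rank is 3.

rank 3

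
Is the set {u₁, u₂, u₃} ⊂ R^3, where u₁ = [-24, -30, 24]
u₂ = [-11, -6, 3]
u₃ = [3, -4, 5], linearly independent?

Place the vectors as rows of a 3×3 matrix and reduce to echelon form.
The reduction yields 2 nonzero rows, so the rank is 2.
Since rank 2 < 3, the set is linearly dependent.

linearly dependent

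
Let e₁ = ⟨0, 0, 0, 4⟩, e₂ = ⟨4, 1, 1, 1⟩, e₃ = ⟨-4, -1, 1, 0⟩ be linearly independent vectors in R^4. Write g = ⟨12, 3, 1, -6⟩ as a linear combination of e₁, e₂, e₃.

g = -2e₁ + 2e₂ - e₃

Solve the system with e₁, e₂, e₃ as columns and g as the right-hand side.
The system has the unique solution (a₁, a₂, a₃) = (-2, 2, -1).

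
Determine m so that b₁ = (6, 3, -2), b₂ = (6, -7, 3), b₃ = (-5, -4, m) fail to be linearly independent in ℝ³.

m = 29/12

The vectors are dependent exactly when the determinant of the matrix with rows b₁, b₂, b₃ vanishes.
Cofactor expansion gives det = 145 - 60*m.
Setting this to zero gives m = 29/12.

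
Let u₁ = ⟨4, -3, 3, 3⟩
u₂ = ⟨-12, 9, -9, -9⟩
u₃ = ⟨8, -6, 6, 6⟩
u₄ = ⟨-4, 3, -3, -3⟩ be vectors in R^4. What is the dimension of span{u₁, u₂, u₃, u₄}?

dim = 1

Put the 4×4 matrix [u₁|u₂|u₃|u₄] into echelon form.
The echelon form has 1 nonzero row, so the rank is 1.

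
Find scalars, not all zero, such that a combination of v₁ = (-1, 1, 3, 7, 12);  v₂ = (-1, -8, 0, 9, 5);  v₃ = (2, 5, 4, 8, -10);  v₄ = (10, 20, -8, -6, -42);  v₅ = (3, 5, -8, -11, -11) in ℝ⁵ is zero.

Row-reduce the matrix with v₁, v₂, v₃, v₄, v₅ as columns; the null space gives the coefficients.
The free variable yields coefficients (0, 0, 2, -1, 2) (any nonzero multiple also works).

2v₃ - v₄ + 2v₅ = 0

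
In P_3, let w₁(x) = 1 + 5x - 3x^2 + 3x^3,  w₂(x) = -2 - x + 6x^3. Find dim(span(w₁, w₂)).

dim = 2

Use coordinates relative to {1, x, …, x^3}.
Form the matrix with w₁, w₂ as columns and reduce.
Exactly 2 pivots survive; hence the rank is 2.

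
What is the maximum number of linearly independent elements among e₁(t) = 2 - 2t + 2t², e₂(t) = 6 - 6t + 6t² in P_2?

Represent each element by its coordinate vector in ℝ³.
Row-reduce the 2×3 matrix with these as rows.
Exactly 1 pivot survives; hence the rank is 1.

1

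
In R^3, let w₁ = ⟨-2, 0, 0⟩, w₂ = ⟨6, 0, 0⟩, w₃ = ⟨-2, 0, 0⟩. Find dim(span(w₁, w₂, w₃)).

1

Apply Gaussian elimination to the matrix whose rows are w₁, w₂, w₃.
The echelon form has 1 nonzero row, so the rank is 1.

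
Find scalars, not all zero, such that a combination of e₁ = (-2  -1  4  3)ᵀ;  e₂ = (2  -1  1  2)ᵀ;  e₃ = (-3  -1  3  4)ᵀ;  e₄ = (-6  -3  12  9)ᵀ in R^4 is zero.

3e₁ - e₄ = 0

Row-reduce the matrix with e₁, e₂, e₃, e₄ as columns; the null space gives the coefficients.
A generator of the null space is (3, 0, 0, -1).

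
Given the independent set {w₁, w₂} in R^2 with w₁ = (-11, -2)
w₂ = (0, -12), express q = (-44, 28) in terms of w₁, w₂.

Write q = α₁w₁ + α₂w₂ and equate components.
The system has the unique solution (α₁, α₂) = (4, -3).

q = 4w₁ - 3w₂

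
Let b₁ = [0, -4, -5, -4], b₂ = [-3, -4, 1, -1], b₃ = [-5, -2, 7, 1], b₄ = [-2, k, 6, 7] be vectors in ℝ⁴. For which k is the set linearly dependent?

Place the vectors as rows of a 4×4 matrix; dependence ⇔ determinant zero.
The determinant works out to 24*k - 18.
This vanishes exactly when k = 3/4.

k = 3/4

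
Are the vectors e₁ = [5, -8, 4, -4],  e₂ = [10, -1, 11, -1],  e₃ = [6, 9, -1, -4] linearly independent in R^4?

linearly independent

Row-reduce the matrix whose columns are e₁, e₂, e₃.
The reduction yields 3 nonzero rows, so the rank is 3.
Since rank = 3 (the number of vectors), the set is linearly independent.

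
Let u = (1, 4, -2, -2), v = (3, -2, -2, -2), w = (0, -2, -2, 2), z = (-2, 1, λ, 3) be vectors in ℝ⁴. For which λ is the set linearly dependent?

Dependence holds iff the 4×4 matrix [u v w z] is singular.
The determinant works out to 20*λ + 28.
Setting this to zero gives λ = -7/5.

λ = -7/5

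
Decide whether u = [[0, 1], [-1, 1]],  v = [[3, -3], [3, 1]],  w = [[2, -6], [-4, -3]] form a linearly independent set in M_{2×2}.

Take coordinates with respect to the standard basis {E₁₁, E₁₂, E₂₁, E₂₂}.
Row-reduce the matrix whose columns are u, v, w.
The reduction yields 3 nonzero rows, so the rank is 3.
Since rank = 3 (the number of vectors), the set is linearly independent.

linearly independent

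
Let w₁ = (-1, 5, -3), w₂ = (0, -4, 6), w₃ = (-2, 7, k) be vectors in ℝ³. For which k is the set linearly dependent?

Dependence holds iff the 3×3 matrix [w₁ w₂ w₃] is singular.
Cofactor expansion gives det = 4*k + 6.
This vanishes exactly when k = -3/2.

k = -3/2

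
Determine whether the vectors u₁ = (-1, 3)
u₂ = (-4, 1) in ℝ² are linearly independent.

The matrix [u₁|u₂] has determinant 11.
A nonzero determinant means the columns are linearly independent.

linearly independent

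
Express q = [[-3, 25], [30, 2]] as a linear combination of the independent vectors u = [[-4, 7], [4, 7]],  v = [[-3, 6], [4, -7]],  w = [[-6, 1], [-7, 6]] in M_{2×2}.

q = 3u + v - 2w

Identify each element with its coordinate vector in ℝ⁴ via {E₁₁, E₁₂, E₂₁, E₂₂}.
Set up the augmented matrix [u | v | w | q] and row-reduce.
Back-substitution yields (α₁, α₂, α₃) = (3, 1, -2).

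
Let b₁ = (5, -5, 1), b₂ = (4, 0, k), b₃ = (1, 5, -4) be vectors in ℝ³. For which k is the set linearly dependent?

k = -2

Dependence holds iff the 3×3 matrix [b₁ b₂ b₃] is singular.
The determinant works out to -30*k - 60.
Setting this to zero gives k = -2.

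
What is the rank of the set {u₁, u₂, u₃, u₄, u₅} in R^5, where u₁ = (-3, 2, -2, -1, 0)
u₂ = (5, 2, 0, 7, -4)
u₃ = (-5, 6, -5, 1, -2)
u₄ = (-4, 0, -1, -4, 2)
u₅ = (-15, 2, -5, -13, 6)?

rank 2

Row-reduce the 5×5 matrix with these as rows.
Exactly 2 pivots survive; hence the rank is 2.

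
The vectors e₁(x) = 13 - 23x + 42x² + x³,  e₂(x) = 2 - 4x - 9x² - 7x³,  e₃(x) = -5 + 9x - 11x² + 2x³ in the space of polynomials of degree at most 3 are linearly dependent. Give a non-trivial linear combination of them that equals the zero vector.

e₁ + e₂ + 3e₃ = 0

Write each element as a vector in ℝ⁴ using {1, x, …, x³}.
Set up α₁e₁ + … + α₃e₃ = 0 and solve the homogeneous system.
One solution (up to scaling) is (1, 1, 3).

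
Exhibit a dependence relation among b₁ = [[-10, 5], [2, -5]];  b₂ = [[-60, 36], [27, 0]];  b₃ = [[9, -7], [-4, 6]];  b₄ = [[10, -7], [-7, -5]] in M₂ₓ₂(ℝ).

3b₁ - b₂ - 3b₄ = 0

Pass to coordinate vectors relative to the basis {E₁₁, E₁₂, E₂₁, E₂₂}.
Set up α₁b₁ + … + α₄b₄ = 0 and solve the homogeneous system.
The free variable yields coefficients (3, -1, 0, -3) (any nonzero multiple also works).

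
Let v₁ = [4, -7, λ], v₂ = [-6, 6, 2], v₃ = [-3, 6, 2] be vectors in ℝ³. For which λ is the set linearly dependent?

λ = -7/3

Dependence holds iff the 3×3 matrix [v₁ v₂ v₃] is singular.
Expanding, det = -18*λ - 42.
Setting this to zero gives λ = -7/3.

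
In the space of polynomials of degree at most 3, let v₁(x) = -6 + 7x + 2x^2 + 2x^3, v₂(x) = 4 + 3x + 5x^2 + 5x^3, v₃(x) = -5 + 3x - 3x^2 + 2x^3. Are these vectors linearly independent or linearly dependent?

linearly independent

Take coordinates with respect to the standard basis {1, x, …, x^3}.
Row-reduce the matrix whose columns are v₁, v₂, v₃.
The reduction yields 3 nonzero rows, so the rank is 3.
Since rank = 3 (the number of vectors), the set is linearly independent.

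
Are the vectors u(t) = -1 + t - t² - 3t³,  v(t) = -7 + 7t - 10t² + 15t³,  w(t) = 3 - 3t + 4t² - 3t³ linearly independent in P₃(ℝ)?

Take coordinates with respect to the standard basis {1, t, …, t³}.
Place the vectors as rows of a 3×4 matrix and reduce to echelon form.
The reduction yields 2 nonzero rows, so the rank is 2.
Since rank 2 < 3, the set is linearly dependent.

linearly dependent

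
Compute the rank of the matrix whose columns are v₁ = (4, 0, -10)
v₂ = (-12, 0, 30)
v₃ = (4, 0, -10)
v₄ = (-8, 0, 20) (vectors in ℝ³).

Row-reduce the 4×3 matrix with these as rows.
Reduction leaves 1 leading entry, giving rank 1.
(With 4 elements in a 3-dimensional space the rank is at most 3.)

rank 1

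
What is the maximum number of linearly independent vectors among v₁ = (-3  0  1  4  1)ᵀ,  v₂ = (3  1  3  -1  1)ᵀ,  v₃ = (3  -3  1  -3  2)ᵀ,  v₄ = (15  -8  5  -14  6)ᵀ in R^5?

3

Apply Gaussian elimination to the matrix whose rows are v₁, v₂, v₃, v₄.
The echelon form has 3 nonzero rows, so the rank is 3.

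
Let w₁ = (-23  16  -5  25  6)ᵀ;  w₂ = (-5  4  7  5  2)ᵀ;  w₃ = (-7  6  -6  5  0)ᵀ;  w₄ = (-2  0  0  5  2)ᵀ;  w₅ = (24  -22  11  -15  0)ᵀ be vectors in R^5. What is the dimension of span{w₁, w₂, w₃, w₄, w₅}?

Apply Gaussian elimination to the matrix whose rows are w₁, w₂, w₃, w₄, w₅.
Exactly 3 pivots survive; hence the rank is 3.

3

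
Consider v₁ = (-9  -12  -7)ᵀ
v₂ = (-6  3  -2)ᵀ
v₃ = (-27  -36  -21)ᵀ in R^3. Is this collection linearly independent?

linearly dependent

Row-reduce the matrix whose columns are v₁, v₂, v₃.
The reduction yields 2 nonzero rows, so the rank is 2.
Since rank 2 < 3, the set is linearly dependent.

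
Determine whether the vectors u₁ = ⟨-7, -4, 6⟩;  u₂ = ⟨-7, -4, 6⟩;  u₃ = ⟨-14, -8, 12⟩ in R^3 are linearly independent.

linearly dependent

One vector is a scalar multiple of another, so the set is dependent.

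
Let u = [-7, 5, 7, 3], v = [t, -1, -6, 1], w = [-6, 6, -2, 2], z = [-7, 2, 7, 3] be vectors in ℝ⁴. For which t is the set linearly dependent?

The vectors are dependent exactly when the determinant of the matrix with rows u, v, w, z vanishes.
The determinant works out to 60*t + 240.
Solving 60*t + 240 = 0 yields t = -4.

t = -4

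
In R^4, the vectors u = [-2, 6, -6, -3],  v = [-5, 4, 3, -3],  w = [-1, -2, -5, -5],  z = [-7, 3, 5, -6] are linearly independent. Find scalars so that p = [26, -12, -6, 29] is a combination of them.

Solve the system with u, v, w, z as columns and p as the right-hand side.
Row-reducing the augmented matrix gives the unique coefficients (c₁, …, c₄) = (-1, 1, -1, -4).

p = -u + v - w - 4z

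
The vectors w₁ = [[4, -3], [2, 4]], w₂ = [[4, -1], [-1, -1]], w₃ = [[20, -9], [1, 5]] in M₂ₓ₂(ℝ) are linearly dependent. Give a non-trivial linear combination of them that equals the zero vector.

Write each element as a vector in ℝ⁴ using {E₁₁, E₁₂, E₂₁, E₂₂}.
Write the vectors as columns of a matrix and find a nonzero vector in its null space.
The free variable yields coefficients (2, 3, -1) (any nonzero multiple also works).

2w₁ + 3w₂ - w₃ = 0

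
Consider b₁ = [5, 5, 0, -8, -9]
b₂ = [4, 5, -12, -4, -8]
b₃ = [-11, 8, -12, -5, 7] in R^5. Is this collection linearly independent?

linearly independent

Row-reduce the matrix whose columns are b₁, b₂, b₃.
The reduction yields 3 nonzero rows, so the rank is 3.
Since rank = 3 (the number of vectors), the set is linearly independent.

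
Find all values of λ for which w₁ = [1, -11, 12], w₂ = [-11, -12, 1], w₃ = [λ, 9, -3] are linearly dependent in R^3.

λ = 6

The vectors are dependent exactly when the determinant of the matrix with rows w₁, w₂, w₃ vanishes.
The determinant works out to 133*λ - 798.
Setting this to zero gives λ = 6.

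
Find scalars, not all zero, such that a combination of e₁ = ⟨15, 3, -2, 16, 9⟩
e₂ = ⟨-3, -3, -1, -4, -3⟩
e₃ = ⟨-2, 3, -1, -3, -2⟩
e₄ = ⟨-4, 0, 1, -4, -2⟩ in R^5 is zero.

Solve the homogeneous system with e₁, e₂, e₃, e₄ as columns by row-reducing the coefficient matrix.
One solution (up to scaling) is (1, 1, 0, 3).

e₁ + e₂ + 3e₄ = 0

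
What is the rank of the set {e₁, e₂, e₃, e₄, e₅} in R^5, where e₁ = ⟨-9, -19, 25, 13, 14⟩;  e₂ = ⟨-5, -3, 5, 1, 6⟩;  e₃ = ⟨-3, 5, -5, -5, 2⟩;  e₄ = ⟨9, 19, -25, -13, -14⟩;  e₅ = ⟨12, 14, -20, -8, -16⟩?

2

Form the matrix with e₁, e₂, e₃, e₄, e₅ as columns and reduce.
Reduction leaves 2 leading entries, giving rank 2.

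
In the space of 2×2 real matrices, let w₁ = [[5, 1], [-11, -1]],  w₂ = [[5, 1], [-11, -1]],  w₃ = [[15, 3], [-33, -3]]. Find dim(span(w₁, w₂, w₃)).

dim = 1

Represent each element by its coordinate vector in ℝ⁴.
Form the matrix with w₁, w₂, w₃ as columns and reduce.
Exactly 1 pivot survives; hence the rank is 1.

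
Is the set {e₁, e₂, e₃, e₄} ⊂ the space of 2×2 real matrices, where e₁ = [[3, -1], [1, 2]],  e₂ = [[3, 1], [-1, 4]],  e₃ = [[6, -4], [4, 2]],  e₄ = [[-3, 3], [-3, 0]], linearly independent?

linearly dependent

Take coordinates with respect to the standard basis {E₁₁, E₁₂, E₂₁, E₂₂}.
Form the 4×4 matrix with these as columns; its determinant is 0.
A zero determinant means the columns are linearly dependent.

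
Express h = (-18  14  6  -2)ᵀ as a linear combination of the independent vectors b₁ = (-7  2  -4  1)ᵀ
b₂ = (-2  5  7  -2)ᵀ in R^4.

h = 2b₁ + 2b₂

Set up the augmented matrix [b₁ | b₂ | h] and row-reduce.
The system has the unique solution (c₁, c₂) = (2, 2).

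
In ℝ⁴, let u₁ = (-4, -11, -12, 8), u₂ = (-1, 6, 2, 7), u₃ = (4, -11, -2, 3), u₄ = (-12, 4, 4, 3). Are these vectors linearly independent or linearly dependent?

Form the 4×4 matrix with these as columns; its determinant is 13450.
A nonzero determinant means the columns are linearly independent.

linearly independent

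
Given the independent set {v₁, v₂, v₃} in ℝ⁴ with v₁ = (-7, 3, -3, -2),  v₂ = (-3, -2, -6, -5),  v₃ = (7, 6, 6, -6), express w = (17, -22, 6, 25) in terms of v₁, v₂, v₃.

w = -4v₁ - v₂ - 2v₃

Solve the system with v₁, v₂, v₃ as columns and w as the right-hand side.
Back-substitution yields (c₁, c₂, c₃) = (-4, -1, -2).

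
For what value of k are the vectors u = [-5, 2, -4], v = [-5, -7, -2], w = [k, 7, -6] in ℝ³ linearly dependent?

k = -25/4

Dependence holds iff the 3×3 matrix [u v w] is singular.
Cofactor expansion gives det = -32*k - 200.
Solving -32*k - 200 = 0 yields k = -25/4.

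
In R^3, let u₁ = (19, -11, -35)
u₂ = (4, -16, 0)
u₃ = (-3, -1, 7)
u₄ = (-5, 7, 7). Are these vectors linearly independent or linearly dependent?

There are 4 vectors in a 3-dimensional space, so they cannot be linearly independent.

linearly dependent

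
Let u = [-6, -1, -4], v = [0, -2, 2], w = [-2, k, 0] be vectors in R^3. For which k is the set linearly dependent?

k = -5/3

Place the vectors as rows of a 3×3 matrix; dependence ⇔ determinant zero.
Cofactor expansion gives det = 12*k + 20.
This vanishes exactly when k = -5/3.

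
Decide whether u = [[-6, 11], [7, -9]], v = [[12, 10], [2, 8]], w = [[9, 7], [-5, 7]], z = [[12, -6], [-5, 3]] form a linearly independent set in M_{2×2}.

linearly independent

Write each element as a coordinate vector in ℝ⁴ using {E₁₁, E₁₂, E₂₁, E₂₂}.
The matrix [u|v|w|z] has determinant -11838.
A nonzero determinant means the columns are linearly independent.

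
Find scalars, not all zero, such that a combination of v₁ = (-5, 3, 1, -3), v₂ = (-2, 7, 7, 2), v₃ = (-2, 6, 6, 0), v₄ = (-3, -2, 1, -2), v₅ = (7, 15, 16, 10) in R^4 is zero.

Set up α₁v₁ + … + α₅v₅ = 0 and solve the homogeneous system.
The free variable yields coefficients (2, -1, -2, 1, 1) (any nonzero multiple also works).

2v₁ - v₂ - 2v₃ + v₄ + v₅ = 0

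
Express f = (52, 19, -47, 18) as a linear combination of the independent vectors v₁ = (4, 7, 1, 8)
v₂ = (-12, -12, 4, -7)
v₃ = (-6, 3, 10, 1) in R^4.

Write f = α₁v₁ + … + α₃v₃ and equate components.
Row-reducing the augmented matrix gives the unique coefficients (α₁, α₂, α₃) = (1, -2, -4).

f = v₁ - 2v₂ - 4v₃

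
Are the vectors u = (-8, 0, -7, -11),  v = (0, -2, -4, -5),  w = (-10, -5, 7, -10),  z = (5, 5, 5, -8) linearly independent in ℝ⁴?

linearly independent

Form the 4×4 matrix with these as columns; its determinant is -8841.
A nonzero determinant means the columns are linearly independent.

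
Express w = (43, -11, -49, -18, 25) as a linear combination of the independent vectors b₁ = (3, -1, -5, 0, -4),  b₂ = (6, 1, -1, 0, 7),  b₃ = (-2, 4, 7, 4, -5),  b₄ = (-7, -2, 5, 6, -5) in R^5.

w = 4b₁ + 3b₂ - 3b₃ - b₄

Write w = α₁b₁ + … + α₄b₄ and equate components.
Row-reducing the augmented matrix gives the unique coefficients (α₁, …, α₄) = (4, 3, -3, -1).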